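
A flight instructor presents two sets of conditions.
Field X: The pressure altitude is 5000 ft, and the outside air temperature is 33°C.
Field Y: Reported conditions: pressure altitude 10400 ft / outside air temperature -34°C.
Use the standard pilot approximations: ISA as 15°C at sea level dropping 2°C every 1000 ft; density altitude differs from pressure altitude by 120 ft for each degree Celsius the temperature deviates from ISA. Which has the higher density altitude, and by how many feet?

Field X by 1344 ft

Field X: ISA temp = 5°C, deviation +28°C, DA = 5000 + 120 × 28 = 8360 ft.
Field Y: ISA temp = -5.8°C, deviation -28.2°C, DA = 10400 + 120 × (-28.2) = 7016 ft.
Field X is higher by 8360 − 7016 = 1344 ft.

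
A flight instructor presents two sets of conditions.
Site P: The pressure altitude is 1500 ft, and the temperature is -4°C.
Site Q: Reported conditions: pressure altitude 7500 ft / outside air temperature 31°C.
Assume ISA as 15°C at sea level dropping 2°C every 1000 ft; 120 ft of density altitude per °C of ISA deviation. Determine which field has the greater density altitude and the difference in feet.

Site P: ISA temp = 12°C, deviation -16°C, DA = 1500 + 120 × (-16) = -420 ft.
Site Q: ISA temp = 0°C, deviation +31°C, DA = 7500 + 120 × 31 = 11220 ft.
Site Q is higher by 11220 − (-420) = 11640 ft.

Site Q by 11640 ft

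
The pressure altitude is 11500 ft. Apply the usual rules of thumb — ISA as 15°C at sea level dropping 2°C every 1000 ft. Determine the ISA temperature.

-8°C

ISA temperature = 15 − 2 × (11500/1000) = 15 − 23 = -8°C.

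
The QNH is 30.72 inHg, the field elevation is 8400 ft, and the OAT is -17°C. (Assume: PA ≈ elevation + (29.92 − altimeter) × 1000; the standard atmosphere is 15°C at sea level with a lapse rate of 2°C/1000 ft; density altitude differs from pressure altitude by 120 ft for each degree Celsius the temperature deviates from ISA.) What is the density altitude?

5584 ft

Pressure altitude = 8400 + (29.92 − 30.72) × 1000 = 8400 + (-800) = 7600 ft.
ISA temperature at 7600 ft = 15 − 2 × (7600/1000) = -0.2°C.
ISA deviation = -17 − (-0.2) = -16.8°C.
Density altitude = 7600 + 120 × (-16.8) = 5584 ft.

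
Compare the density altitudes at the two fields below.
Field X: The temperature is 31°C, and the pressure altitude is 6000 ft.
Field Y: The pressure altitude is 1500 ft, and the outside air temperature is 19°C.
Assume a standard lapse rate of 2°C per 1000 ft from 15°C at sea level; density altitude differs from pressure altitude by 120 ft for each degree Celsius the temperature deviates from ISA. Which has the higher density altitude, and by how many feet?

Field X by 7020 ft

Field X: ISA temp = 3°C, deviation +28°C, DA = 6000 + 120 × 28 = 9360 ft.
Field Y: ISA temp = 12°C, deviation +7°C, DA = 1500 + 120 × 7 = 2340 ft.
Field X is higher by 9360 − 2340 = 7020 ft.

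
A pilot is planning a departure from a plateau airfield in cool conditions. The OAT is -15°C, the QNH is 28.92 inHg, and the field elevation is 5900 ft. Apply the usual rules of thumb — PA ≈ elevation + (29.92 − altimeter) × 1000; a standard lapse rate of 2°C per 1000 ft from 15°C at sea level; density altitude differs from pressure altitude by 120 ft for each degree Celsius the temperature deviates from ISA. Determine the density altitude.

Pressure altitude = 5900 + (29.92 − 28.92) × 1000 = 5900 + (+1000) = 6900 ft.
ISA temperature at 6900 ft = 15 − 2 × (6900/1000) = 1.2°C.
ISA deviation = -15 − 1.2 = -16.2°C.
Density altitude = 6900 + 120 × (-16.2) = 4956 ft.

4956 ft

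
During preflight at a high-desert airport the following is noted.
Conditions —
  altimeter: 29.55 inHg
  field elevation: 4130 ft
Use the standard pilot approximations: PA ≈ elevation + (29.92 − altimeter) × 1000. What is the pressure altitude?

4500 ft

Pressure correction = (29.92 − 29.55) × 1000 = +370 ft.
Pressure altitude = 4130 + (+370) = 4500 ft.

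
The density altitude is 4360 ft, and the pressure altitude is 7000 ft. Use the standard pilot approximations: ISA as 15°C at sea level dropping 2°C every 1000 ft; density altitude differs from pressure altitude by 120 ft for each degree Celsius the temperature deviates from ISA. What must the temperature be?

-21°C

Density altitude − pressure altitude = 4360 − 7000 = -2640 ft.
At 120 ft/°C that is an ISA deviation of -2640/120 = -22°C.
ISA temperature at 7000 ft = 15 − 2 × (7000/1000) = 1°C.
OAT = ISA + deviation = 1 + (-22) = -21°C.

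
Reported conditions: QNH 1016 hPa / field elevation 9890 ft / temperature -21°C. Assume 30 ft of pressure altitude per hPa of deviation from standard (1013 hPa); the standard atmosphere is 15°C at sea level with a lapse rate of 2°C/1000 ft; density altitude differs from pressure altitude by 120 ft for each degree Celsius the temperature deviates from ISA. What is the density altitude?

Pressure altitude = 9890 + (1013 − 1016) × 30 = 9890 + (-90) = 9800 ft.
ISA temperature at 9800 ft = 15 − 2 × (9800/1000) = -4.6°C.
ISA deviation = -21 − (-4.6) = -16.4°C.
Density altitude = 9800 + 120 × (-16.4) = 7832 ft.

7832 ft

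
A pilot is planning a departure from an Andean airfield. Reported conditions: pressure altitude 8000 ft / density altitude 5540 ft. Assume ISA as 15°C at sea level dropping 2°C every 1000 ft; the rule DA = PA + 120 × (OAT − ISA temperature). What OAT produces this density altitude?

-21.5°C

Density altitude − pressure altitude = 5540 − 8000 = -2460 ft.
At 120 ft/°C that is an ISA deviation of -2460/120 = -20.5°C.
ISA temperature at 8000 ft = 15 − 2 × (8000/1000) = -1°C.
OAT = ISA + deviation = -1 + (-20.5) = -21.5°C.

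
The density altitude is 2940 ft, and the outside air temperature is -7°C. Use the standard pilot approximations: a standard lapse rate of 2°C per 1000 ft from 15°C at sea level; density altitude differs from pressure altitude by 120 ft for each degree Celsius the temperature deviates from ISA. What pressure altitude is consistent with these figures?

DA = PA + 120 × (OAT − (15 − 2·PA/1000)) = PA + 120·OAT − 1800 + 0.24·PA = 1.24·PA + 120·OAT − 1800.
So 1.24·PA = 2940 − 120 × (-7) + 1800 = 5580.
PA = 5580 / 1.24 = 4500 ft.

4500 ft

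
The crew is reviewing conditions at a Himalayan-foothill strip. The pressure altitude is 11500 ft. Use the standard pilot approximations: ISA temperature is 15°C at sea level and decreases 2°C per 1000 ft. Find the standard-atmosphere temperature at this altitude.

-8°C

ISA temperature = 15 − 2 × (11500/1000) = 15 − 23 = -8°C.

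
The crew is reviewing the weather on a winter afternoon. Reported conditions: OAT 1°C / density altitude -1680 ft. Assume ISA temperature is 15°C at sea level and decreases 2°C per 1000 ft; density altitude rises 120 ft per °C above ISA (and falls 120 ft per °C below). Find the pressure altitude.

0 ft

DA = PA + 120 × (OAT − (15 − 2·PA/1000)) = PA + 120·OAT − 1800 + 0.24·PA = 1.24·PA + 120·OAT − 1800.
So 1.24·PA = -1680 − 120 × 1 + 1800 = 0.
PA = 0 / 1.24 = 0 ft.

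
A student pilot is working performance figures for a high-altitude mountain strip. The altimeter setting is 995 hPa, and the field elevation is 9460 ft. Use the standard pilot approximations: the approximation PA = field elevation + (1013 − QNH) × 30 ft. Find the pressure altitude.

10000 ft

Pressure correction = (1013 − 995) × 30 = +540 ft.
Pressure altitude = 9460 + (+540) = 10000 ft.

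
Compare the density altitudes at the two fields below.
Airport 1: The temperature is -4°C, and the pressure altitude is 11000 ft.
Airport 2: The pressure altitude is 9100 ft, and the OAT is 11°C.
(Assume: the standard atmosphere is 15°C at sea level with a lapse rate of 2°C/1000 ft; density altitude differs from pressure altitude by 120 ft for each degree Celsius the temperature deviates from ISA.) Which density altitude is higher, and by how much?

Airport 1: ISA temp = -7°C, deviation +3°C, DA = 11000 + 120 × 3 = 11360 ft.
Airport 2: ISA temp = -3.2°C, deviation +14.2°C, DA = 9100 + 120 × 14.2 = 10804 ft.
Airport 1 is higher by 11360 − 10804 = 556 ft.

Airport 1 by 556 ft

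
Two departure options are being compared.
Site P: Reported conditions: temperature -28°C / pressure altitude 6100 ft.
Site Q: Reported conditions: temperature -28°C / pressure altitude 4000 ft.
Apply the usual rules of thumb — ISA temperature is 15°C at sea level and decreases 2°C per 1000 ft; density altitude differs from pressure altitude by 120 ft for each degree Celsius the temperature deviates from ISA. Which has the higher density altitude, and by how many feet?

Site P by 2604 ft

Site P: ISA temp = 2.8°C, deviation -30.8°C, DA = 6100 + 120 × (-30.8) = 2404 ft.
Site Q: ISA temp = 7°C, deviation -35°C, DA = 4000 + 120 × (-35) = -200 ft.
Site P is higher by 2404 − (-200) = 2604 ft.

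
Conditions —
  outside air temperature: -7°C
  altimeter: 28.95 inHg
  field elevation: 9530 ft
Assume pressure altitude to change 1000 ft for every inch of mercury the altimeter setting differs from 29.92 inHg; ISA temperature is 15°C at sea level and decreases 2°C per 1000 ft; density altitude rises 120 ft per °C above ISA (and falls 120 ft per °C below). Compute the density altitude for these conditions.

Pressure altitude = 9530 + (29.92 − 28.95) × 1000 = 9530 + (+970) = 10500 ft.
ISA temperature at 10500 ft = 15 − 2 × (10500/1000) = -6°C.
ISA deviation = -7 − (-6) = -1°C.
Density altitude = 10500 + 120 × (-1) = 10380 ft.

10380 ft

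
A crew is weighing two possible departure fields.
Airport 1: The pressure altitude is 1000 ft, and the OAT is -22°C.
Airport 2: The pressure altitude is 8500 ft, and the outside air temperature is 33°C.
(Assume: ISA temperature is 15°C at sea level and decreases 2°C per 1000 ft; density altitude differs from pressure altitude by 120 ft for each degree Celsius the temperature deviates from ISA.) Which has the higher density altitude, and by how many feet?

Airport 1: ISA temp = 13°C, deviation -35°C, DA = 1000 + 120 × (-35) = -3200 ft.
Airport 2: ISA temp = -2°C, deviation +35°C, DA = 8500 + 120 × 35 = 12700 ft.
Airport 2 is higher by 12700 − (-3200) = 15900 ft.

Airport 2 by 15900 ft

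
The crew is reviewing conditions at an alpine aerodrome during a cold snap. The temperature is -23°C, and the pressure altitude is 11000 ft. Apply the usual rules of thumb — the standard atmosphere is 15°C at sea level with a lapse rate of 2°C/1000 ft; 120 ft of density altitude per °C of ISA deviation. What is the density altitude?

ISA temperature at 11000 ft = 15 − 2 × (11000/1000) = -7°C.
ISA deviation = -23 − (-7) = -16°C.
Density altitude = 11000 + 120 × (-16) = 11000 + (-1920) = 9080 ft.

9080 ft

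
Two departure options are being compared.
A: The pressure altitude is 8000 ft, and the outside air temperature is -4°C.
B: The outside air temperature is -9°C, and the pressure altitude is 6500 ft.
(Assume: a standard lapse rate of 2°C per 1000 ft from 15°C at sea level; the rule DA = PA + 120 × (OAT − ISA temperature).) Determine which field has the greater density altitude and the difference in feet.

A: ISA temp = -1°C, deviation -3°C, DA = 8000 + 120 × (-3) = 7640 ft.
B: ISA temp = 2°C, deviation -11°C, DA = 6500 + 120 × (-11) = 5180 ft.
A is higher by 7640 − 5180 = 2460 ft.

A by 2460 ft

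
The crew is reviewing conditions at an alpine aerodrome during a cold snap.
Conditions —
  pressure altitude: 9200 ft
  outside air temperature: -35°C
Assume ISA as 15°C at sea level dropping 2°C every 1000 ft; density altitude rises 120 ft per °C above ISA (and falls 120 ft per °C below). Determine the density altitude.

5408 ft

ISA temperature at 9200 ft = 15 − 2 × (9200/1000) = -3.4°C.
ISA deviation = -35 − (-3.4) = -31.6°C.
Density altitude = 9200 + 120 × (-31.6) = 9200 + (-3792) = 5408 ft.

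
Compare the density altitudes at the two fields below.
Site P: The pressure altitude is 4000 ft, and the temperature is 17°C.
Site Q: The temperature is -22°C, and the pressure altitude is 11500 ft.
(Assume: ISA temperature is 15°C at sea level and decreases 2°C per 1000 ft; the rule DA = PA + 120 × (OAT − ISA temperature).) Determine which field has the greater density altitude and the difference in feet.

Site Q by 4620 ft

Site P: ISA temp = 7°C, deviation +10°C, DA = 4000 + 120 × 10 = 5200 ft.
Site Q: ISA temp = -8°C, deviation -14°C, DA = 11500 + 120 × (-14) = 9820 ft.
Site Q is higher by 9820 − 5200 = 4620 ft.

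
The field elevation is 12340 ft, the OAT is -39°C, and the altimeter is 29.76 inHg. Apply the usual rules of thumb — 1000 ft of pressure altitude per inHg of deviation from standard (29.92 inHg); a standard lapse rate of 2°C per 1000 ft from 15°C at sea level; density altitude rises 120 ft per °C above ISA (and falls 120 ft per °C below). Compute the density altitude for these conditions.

9020 ft

Pressure altitude = 12340 + (29.92 − 29.76) × 1000 = 12340 + (+160) = 12500 ft.
ISA temperature at 12500 ft = 15 − 2 × (12500/1000) = -10°C.
ISA deviation = -39 − (-10) = -29°C.
Density altitude = 12500 + 120 × (-29) = 9020 ft.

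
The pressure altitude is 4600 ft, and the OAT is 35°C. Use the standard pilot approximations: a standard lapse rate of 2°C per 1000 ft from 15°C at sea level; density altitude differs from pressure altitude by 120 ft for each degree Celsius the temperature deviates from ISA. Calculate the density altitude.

ISA temperature at 4600 ft = 15 − 2 × (4600/1000) = 5.8°C.
ISA deviation = 35 − 5.8 = +29.2°C.
Density altitude = 4600 + 120 × (29.2) = 4600 + (+3504) = 8104 ft.

8104 ft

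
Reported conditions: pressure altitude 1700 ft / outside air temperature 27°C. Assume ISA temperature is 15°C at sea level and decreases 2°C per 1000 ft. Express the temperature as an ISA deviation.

ISA temperature at 1700 ft = 15 − 2 × (1700/1000) = 11.6°C.
Deviation = OAT − ISA = 27 − 11.6 = +15.4°C.

ISA+15.4°C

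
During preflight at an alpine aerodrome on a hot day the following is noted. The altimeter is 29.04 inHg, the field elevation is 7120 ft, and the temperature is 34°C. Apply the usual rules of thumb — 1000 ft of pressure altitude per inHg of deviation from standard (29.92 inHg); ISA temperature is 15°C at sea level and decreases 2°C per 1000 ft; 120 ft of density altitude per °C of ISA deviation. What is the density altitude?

12200 ft

Pressure altitude = 7120 + (29.92 − 29.04) × 1000 = 7120 + (+880) = 8000 ft.
ISA temperature at 8000 ft = 15 − 2 × (8000/1000) = -1°C.
ISA deviation = 34 − (-1) = +35°C.
Density altitude = 8000 + 120 × (35) = 12200 ft.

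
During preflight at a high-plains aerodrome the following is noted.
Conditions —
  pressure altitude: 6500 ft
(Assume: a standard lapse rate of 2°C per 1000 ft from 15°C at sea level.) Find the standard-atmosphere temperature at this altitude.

2°C

ISA temperature = 15 − 2 × (6500/1000) = 15 − 13 = 2°C.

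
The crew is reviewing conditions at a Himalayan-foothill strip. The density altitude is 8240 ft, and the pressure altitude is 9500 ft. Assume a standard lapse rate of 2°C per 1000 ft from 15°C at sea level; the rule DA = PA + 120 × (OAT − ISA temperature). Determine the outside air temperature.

-14.5°C

Density altitude − pressure altitude = 8240 − 9500 = -1260 ft.
At 120 ft/°C that is an ISA deviation of -1260/120 = -10.5°C.
ISA temperature at 9500 ft = 15 − 2 × (9500/1000) = -4°C.
OAT = ISA + deviation = -4 + (-10.5) = -14.5°C.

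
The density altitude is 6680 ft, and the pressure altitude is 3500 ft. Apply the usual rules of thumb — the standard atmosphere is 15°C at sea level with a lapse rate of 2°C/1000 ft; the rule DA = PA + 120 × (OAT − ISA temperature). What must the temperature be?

34.5°C

Density altitude − pressure altitude = 6680 − 3500 = +3180 ft.
At 120 ft/°C that is an ISA deviation of 3180/120 = +26.5°C.
ISA temperature at 3500 ft = 15 − 2 × (3500/1000) = 8°C.
OAT = ISA + deviation = 8 + (+26.5) = 34.5°C.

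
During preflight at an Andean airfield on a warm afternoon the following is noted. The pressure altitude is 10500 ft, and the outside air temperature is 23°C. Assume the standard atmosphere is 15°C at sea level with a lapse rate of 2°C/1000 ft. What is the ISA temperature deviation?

ISA temperature at 10500 ft = 15 − 2 × (10500/1000) = -6°C.
Deviation = OAT − ISA = 23 − (-6) = +29°C.

ISA+29°C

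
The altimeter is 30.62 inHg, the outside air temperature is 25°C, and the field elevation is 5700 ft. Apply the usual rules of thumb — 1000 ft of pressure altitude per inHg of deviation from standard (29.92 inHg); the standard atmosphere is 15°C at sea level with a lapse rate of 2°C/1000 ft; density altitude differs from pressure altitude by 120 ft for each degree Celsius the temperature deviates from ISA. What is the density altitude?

7400 ft

Pressure altitude = 5700 + (29.92 − 30.62) × 1000 = 5700 + (-700) = 5000 ft.
ISA temperature at 5000 ft = 15 − 2 × (5000/1000) = 5°C.
ISA deviation = 25 − 5 = +20°C.
Density altitude = 5000 + 120 × (20) = 7400 ft.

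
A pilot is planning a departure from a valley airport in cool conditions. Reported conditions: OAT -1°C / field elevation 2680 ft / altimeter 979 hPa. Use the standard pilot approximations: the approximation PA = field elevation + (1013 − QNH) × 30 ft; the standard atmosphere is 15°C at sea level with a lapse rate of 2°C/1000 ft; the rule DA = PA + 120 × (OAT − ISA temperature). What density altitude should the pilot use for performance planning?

2668 ft

Pressure altitude = 2680 + (1013 − 979) × 30 = 2680 + (+1020) = 3700 ft.
ISA temperature at 3700 ft = 15 − 2 × (3700/1000) = 7.6°C.
ISA deviation = -1 − 7.6 = -8.6°C.
Density altitude = 3700 + 120 × (-8.6) = 2668 ft.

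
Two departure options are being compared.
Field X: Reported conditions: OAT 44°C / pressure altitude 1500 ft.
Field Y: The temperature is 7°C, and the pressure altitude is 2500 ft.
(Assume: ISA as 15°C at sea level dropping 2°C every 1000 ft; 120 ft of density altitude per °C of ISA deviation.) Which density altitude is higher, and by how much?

Field X: ISA temp = 12°C, deviation +32°C, DA = 1500 + 120 × 32 = 5340 ft.
Field Y: ISA temp = 10°C, deviation -3°C, DA = 2500 + 120 × (-3) = 2140 ft.
Field X is higher by 5340 − 2140 = 3200 ft.

Field X by 3200 ft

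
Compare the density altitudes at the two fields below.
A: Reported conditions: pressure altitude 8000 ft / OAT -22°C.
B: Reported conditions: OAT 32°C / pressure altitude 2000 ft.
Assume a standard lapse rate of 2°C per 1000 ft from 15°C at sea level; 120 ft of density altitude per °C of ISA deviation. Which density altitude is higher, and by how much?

A by 960 ft

A: ISA temp = -1°C, deviation -21°C, DA = 8000 + 120 × (-21) = 5480 ft.
B: ISA temp = 11°C, deviation +21°C, DA = 2000 + 120 × 21 = 4520 ft.
A is higher by 5480 − 4520 = 960 ft.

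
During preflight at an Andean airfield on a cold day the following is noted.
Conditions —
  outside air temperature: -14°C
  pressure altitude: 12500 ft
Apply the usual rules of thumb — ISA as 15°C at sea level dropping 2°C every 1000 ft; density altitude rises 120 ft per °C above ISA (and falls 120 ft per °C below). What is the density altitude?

ISA temperature at 12500 ft = 15 − 2 × (12500/1000) = -10°C.
ISA deviation = -14 − (-10) = -4°C.
Density altitude = 12500 + 120 × (-4) = 12500 + (-480) = 12020 ft.

12020 ft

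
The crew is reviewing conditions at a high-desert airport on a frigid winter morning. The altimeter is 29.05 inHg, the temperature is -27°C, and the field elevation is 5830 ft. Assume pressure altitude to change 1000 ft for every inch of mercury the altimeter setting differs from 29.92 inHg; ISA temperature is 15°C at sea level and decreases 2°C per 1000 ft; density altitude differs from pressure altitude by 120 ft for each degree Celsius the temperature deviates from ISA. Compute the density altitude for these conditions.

3268 ft

Pressure altitude = 5830 + (29.92 − 29.05) × 1000 = 5830 + (+870) = 6700 ft.
ISA temperature at 6700 ft = 15 − 2 × (6700/1000) = 1.6°C.
ISA deviation = -27 − 1.6 = -28.6°C.
Density altitude = 6700 + 120 × (-28.6) = 3268 ft.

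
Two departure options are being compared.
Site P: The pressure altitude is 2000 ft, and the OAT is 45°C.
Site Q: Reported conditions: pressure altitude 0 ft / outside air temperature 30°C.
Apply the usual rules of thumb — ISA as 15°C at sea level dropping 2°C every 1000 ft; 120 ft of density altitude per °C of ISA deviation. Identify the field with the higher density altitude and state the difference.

Site P by 4280 ft

Site P: ISA temp = 11°C, deviation +34°C, DA = 2000 + 120 × 34 = 6080 ft.
Site Q: ISA temp = 15°C, deviation +15°C, DA = 0 + 120 × 15 = 1800 ft.
Site P is higher by 6080 − 1800 = 4280 ft.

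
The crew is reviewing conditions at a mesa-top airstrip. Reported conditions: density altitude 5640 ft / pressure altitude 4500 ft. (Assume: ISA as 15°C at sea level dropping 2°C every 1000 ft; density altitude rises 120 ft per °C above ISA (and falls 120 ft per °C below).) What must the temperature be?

Density altitude − pressure altitude = 5640 − 4500 = +1140 ft.
At 120 ft/°C that is an ISA deviation of 1140/120 = +9.5°C.
ISA temperature at 4500 ft = 15 − 2 × (4500/1000) = 6°C.
OAT = ISA + deviation = 6 + (+9.5) = 15.5°C.

15.5°C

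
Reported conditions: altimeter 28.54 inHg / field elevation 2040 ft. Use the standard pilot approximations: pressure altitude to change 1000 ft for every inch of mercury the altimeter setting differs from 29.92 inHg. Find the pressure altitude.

3420 ft

Pressure correction = (29.92 − 28.54) × 1000 = +1380 ft.
Pressure altitude = 2040 + (+1380) = 3420 ft.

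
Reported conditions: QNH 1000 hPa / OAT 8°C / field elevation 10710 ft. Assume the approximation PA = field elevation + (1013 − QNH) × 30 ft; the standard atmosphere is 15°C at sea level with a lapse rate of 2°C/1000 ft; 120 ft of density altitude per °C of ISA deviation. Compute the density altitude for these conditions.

Pressure altitude = 10710 + (1013 − 1000) × 30 = 10710 + (+390) = 11100 ft.
ISA temperature at 11100 ft = 15 − 2 × (11100/1000) = -7.2°C.
ISA deviation = 8 − (-7.2) = +15.2°C.
Density altitude = 11100 + 120 × (15.2) = 12924 ft.

12924 ft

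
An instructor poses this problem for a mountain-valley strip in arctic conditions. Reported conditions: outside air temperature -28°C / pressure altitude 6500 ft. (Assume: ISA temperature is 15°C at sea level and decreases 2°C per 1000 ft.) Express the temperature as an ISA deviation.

ISA-30°C

ISA temperature at 6500 ft = 15 − 2 × (6500/1000) = 2°C.
Deviation = OAT − ISA = -28 − 2 = -30°C.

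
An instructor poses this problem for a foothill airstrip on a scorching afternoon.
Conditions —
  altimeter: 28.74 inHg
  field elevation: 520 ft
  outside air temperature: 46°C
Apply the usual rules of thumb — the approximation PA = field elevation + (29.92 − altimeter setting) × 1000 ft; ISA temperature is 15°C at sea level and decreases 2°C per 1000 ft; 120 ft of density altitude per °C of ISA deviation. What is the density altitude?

5828 ft

Pressure altitude = 520 + (29.92 − 28.74) × 1000 = 520 + (+1180) = 1700 ft.
ISA temperature at 1700 ft = 15 − 2 × (1700/1000) = 11.6°C.
ISA deviation = 46 − 11.6 = +34.4°C.
Density altitude = 1700 + 120 × (34.4) = 5828 ft.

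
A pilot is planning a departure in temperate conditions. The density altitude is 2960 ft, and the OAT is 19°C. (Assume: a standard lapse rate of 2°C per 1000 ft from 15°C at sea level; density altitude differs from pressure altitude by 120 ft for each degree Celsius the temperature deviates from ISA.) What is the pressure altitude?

DA = PA + 120 × (OAT − (15 − 2·PA/1000)) = PA + 120·OAT − 1800 + 0.24·PA = 1.24·PA + 120·OAT − 1800.
So 1.24·PA = 2960 − 120 × 19 + 1800 = 2480.
PA = 2480 / 1.24 = 2000 ft.

2000 ft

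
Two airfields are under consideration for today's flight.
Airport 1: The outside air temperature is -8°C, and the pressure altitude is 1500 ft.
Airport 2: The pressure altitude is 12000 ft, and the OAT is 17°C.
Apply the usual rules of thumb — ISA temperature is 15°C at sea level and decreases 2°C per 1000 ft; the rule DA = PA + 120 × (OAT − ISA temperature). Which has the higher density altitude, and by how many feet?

Airport 2 by 16020 ft

Airport 1: ISA temp = 12°C, deviation -20°C, DA = 1500 + 120 × (-20) = -900 ft.
Airport 2: ISA temp = -9°C, deviation +26°C, DA = 12000 + 120 × 26 = 15120 ft.
Airport 2 is higher by 15120 − (-900) = 16020 ft.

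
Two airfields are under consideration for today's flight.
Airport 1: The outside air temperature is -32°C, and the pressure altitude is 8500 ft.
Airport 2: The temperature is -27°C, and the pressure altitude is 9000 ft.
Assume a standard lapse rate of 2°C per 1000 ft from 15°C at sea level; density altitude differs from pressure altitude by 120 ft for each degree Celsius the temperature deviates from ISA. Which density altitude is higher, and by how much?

Airport 2 by 1220 ft

Airport 1: ISA temp = -2°C, deviation -30°C, DA = 8500 + 120 × (-30) = 4900 ft.
Airport 2: ISA temp = -3°C, deviation -24°C, DA = 9000 + 120 × (-24) = 6120 ft.
Airport 2 is higher by 6120 − 4900 = 1220 ft.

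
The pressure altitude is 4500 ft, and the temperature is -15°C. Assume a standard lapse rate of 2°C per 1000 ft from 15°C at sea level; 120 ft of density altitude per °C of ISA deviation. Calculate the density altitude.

ISA temperature at 4500 ft = 15 − 2 × (4500/1000) = 6°C.
ISA deviation = -15 − 6 = -21°C.
Density altitude = 4500 + 120 × (-21) = 4500 + (-2520) = 1980 ft.

1980 ft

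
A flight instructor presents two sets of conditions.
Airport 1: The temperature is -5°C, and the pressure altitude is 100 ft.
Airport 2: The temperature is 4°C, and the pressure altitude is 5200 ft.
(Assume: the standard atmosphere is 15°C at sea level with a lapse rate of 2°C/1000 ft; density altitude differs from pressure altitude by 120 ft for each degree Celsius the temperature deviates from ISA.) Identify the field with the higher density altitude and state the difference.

Airport 1: ISA temp = 14.8°C, deviation -19.8°C, DA = 100 + 120 × (-19.8) = -2276 ft.
Airport 2: ISA temp = 4.6°C, deviation -0.6°C, DA = 5200 + 120 × (-0.6) = 5128 ft.
Airport 2 is higher by 5128 − (-2276) = 7404 ft.

Airport 2 by 7404 ft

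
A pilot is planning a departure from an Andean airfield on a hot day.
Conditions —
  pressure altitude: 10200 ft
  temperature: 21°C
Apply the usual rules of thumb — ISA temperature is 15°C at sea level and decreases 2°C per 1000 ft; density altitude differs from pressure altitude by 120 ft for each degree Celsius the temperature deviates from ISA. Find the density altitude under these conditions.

13368 ft

ISA temperature at 10200 ft = 15 − 2 × (10200/1000) = -5.4°C.
ISA deviation = 21 − (-5.4) = +26.4°C.
Density altitude = 10200 + 120 × (26.4) = 10200 + (+3168) = 13368 ft.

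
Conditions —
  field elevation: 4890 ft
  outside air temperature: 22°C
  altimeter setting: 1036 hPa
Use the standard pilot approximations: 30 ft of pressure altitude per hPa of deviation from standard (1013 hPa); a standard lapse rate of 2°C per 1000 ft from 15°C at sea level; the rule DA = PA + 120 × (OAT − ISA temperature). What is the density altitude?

Pressure altitude = 4890 + (1013 − 1036) × 30 = 4890 + (-690) = 4200 ft.
ISA temperature at 4200 ft = 15 − 2 × (4200/1000) = 6.6°C.
ISA deviation = 22 − 6.6 = +15.4°C.
Density altitude = 4200 + 120 × (15.4) = 6048 ft.

6048 ft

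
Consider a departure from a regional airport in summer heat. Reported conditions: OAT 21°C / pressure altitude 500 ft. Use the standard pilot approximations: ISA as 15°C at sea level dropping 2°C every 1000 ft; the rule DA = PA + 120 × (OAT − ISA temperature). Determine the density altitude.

1340 ft

ISA temperature at 500 ft = 15 − 2 × (500/1000) = 14°C.
ISA deviation = 21 − 14 = +7°C.
Density altitude = 500 + 120 × (7) = 500 + (+840) = 1340 ft.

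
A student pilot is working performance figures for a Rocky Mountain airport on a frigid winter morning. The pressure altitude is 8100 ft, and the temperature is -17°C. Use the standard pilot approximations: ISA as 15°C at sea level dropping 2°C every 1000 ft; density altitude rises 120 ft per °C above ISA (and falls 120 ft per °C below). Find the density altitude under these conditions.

6204 ft

ISA temperature at 8100 ft = 15 − 2 × (8100/1000) = -1.2°C.
ISA deviation = -17 − (-1.2) = -15.8°C.
Density altitude = 8100 + 120 × (-15.8) = 8100 + (-1896) = 6204 ft.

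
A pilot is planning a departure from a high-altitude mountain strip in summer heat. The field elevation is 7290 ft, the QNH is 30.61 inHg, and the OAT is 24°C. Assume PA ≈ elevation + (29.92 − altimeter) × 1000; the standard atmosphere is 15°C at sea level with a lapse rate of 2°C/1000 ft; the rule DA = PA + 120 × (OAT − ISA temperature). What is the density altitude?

9264 ft

Pressure altitude = 7290 + (29.92 − 30.61) × 1000 = 7290 + (-690) = 6600 ft.
ISA temperature at 6600 ft = 15 − 2 × (6600/1000) = 1.8°C.
ISA deviation = 24 − 1.8 = +22.2°C.
Density altitude = 6600 + 120 × (22.2) = 9264 ft.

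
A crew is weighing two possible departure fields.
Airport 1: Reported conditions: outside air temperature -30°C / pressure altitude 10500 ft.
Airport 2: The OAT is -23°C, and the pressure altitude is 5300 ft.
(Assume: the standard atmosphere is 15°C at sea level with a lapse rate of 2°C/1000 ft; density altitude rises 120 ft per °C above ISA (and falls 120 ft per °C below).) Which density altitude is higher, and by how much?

Airport 1: ISA temp = -6°C, deviation -24°C, DA = 10500 + 120 × (-24) = 7620 ft.
Airport 2: ISA temp = 4.4°C, deviation -27.4°C, DA = 5300 + 120 × (-27.4) = 2012 ft.
Airport 1 is higher by 7620 − 2012 = 5608 ft.

Airport 1 by 5608 ft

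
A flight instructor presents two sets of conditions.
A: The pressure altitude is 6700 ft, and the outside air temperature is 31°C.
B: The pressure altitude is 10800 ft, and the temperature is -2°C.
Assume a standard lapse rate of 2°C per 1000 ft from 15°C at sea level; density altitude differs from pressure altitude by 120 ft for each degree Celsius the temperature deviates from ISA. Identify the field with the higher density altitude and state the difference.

B by 1124 ft

A: ISA temp = 1.6°C, deviation +29.4°C, DA = 6700 + 120 × 29.4 = 10228 ft.
B: ISA temp = -6.6°C, deviation +4.6°C, DA = 10800 + 120 × 4.6 = 11352 ft.
B is higher by 11352 − 10228 = 1124 ft.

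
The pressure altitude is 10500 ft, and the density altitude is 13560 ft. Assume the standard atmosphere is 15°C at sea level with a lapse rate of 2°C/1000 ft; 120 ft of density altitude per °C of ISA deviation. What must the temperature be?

19.5°C

Density altitude − pressure altitude = 13560 − 10500 = +3060 ft.
At 120 ft/°C that is an ISA deviation of 3060/120 = +25.5°C.
ISA temperature at 10500 ft = 15 − 2 × (10500/1000) = -6°C.
OAT = ISA + deviation = -6 + (+25.5) = 19.5°C.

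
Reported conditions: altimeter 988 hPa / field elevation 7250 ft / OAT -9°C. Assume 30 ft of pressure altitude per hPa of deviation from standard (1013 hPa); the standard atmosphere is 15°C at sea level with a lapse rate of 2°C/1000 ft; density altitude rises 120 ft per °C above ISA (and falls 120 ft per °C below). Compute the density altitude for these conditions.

7040 ft

Pressure altitude = 7250 + (1013 − 988) × 30 = 7250 + (+750) = 8000 ft.
ISA temperature at 8000 ft = 15 − 2 × (8000/1000) = -1°C.
ISA deviation = -9 − (-1) = -8°C.
Density altitude = 8000 + 120 × (-8) = 7040 ft.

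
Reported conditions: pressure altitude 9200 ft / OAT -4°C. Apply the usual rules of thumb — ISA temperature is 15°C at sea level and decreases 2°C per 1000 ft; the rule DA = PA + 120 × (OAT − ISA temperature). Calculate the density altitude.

9128 ft

ISA temperature at 9200 ft = 15 − 2 × (9200/1000) = -3.4°C.
ISA deviation = -4 − (-3.4) = -0.6°C.
Density altitude = 9200 + 120 × (-0.6) = 9200 + (-72) = 9128 ft.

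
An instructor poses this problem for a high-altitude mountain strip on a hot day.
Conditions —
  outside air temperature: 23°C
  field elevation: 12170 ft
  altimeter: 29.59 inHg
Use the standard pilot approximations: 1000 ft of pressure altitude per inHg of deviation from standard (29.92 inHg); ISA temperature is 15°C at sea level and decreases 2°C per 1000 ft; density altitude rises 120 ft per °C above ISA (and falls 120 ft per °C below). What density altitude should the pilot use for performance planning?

Pressure altitude = 12170 + (29.92 − 29.59) × 1000 = 12170 + (+330) = 12500 ft.
ISA temperature at 12500 ft = 15 − 2 × (12500/1000) = -10°C.
ISA deviation = 23 − (-10) = +33°C.
Density altitude = 12500 + 120 × (33) = 16460 ft.

16460 ft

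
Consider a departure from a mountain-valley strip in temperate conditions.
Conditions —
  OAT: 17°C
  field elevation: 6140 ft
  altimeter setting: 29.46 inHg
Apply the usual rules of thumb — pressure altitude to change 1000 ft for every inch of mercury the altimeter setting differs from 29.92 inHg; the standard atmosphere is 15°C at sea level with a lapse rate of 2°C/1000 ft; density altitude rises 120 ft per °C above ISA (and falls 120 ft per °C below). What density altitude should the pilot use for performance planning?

8424 ft

Pressure altitude = 6140 + (29.92 − 29.46) × 1000 = 6140 + (+460) = 6600 ft.
ISA temperature at 6600 ft = 15 − 2 × (6600/1000) = 1.8°C.
ISA deviation = 17 − 1.8 = +15.2°C.
Density altitude = 6600 + 120 × (15.2) = 8424 ft.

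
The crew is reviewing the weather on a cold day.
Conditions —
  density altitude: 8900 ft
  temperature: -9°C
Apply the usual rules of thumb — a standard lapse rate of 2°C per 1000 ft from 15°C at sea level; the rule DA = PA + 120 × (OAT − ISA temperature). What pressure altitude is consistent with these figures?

DA = PA + 120 × (OAT − (15 − 2·PA/1000)) = PA + 120·OAT − 1800 + 0.24·PA = 1.24·PA + 120·OAT − 1800.
So 1.24·PA = 8900 − 120 × (-9) + 1800 = 11780.
PA = 11780 / 1.24 = 9500 ft.

9500 ft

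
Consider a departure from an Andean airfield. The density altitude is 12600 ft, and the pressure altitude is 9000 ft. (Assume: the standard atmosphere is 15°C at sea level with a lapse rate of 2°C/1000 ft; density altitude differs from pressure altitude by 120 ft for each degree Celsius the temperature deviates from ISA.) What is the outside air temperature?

27°C

Density altitude − pressure altitude = 12600 − 9000 = +3600 ft.
At 120 ft/°C that is an ISA deviation of 3600/120 = +30°C.
ISA temperature at 9000 ft = 15 − 2 × (9000/1000) = -3°C.
OAT = ISA + deviation = -3 + (+30) = 27°C.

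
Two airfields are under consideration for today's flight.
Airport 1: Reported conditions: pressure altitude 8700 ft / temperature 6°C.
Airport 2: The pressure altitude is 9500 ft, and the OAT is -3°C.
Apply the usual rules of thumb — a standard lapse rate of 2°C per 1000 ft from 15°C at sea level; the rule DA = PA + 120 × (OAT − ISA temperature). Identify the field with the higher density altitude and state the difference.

Airport 1 by 88 ft

Airport 1: ISA temp = -2.4°C, deviation +8.4°C, DA = 8700 + 120 × 8.4 = 9708 ft.
Airport 2: ISA temp = -4°C, deviation +1°C, DA = 9500 + 120 × 1 = 9620 ft.
Airport 1 is higher by 9708 − 9620 = 88 ft.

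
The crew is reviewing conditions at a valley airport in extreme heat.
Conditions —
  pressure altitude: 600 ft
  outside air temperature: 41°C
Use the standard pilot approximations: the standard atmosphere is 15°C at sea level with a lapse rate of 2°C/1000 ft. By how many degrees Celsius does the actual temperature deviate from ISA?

ISA temperature at 600 ft = 15 − 2 × (600/1000) = 13.8°C.
Deviation = OAT − ISA = 41 − 13.8 = +27.2°C.

ISA+27.2°C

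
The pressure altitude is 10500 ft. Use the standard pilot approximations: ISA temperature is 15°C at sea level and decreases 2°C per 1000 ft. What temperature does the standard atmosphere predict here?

-6°C

ISA temperature = 15 − 2 × (10500/1000) = 15 − 21 = -6°C.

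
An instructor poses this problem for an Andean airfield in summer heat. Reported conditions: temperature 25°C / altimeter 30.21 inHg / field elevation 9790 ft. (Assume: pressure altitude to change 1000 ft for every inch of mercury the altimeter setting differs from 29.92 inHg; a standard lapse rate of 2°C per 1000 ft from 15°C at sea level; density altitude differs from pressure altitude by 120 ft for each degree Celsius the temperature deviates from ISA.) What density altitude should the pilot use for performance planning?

Pressure altitude = 9790 + (29.92 − 30.21) × 1000 = 9790 + (-290) = 9500 ft.
ISA temperature at 9500 ft = 15 − 2 × (9500/1000) = -4°C.
ISA deviation = 25 − (-4) = +29°C.
Density altitude = 9500 + 120 × (29) = 12980 ft.

12980 ft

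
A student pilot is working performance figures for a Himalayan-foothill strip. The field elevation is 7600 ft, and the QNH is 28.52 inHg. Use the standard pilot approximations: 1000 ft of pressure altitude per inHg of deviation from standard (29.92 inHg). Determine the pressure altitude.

Pressure correction = (29.92 − 28.52) × 1000 = +1400 ft.
Pressure altitude = 7600 + (+1400) = 9000 ft.

9000 ft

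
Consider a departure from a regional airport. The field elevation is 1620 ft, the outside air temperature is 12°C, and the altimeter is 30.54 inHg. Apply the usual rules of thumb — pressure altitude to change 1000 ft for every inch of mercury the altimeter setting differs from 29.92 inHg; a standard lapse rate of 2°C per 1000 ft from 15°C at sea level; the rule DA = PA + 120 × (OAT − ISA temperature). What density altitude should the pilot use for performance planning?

Pressure altitude = 1620 + (29.92 − 30.54) × 1000 = 1620 + (-620) = 1000 ft.
ISA temperature at 1000 ft = 15 − 2 × (1000/1000) = 13°C.
ISA deviation = 12 − 13 = -1°C.
Density altitude = 1000 + 120 × (-1) = 880 ft.

880 ft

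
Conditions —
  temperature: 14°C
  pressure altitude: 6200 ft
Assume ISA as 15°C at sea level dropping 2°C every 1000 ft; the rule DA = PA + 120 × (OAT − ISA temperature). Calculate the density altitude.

7568 ft

ISA temperature at 6200 ft = 15 − 2 × (6200/1000) = 2.6°C.
ISA deviation = 14 − 2.6 = +11.4°C.
Density altitude = 6200 + 120 × (11.4) = 6200 + (+1368) = 7568 ft.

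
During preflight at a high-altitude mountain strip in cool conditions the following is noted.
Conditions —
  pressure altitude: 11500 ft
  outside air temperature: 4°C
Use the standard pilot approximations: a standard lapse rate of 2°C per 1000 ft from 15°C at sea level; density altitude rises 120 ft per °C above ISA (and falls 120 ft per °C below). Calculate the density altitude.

ISA temperature at 11500 ft = 15 − 2 × (11500/1000) = -8°C.
ISA deviation = 4 − (-8) = +12°C.
Density altitude = 11500 + 120 × (12) = 11500 + (+1440) = 12940 ft.

12940 ft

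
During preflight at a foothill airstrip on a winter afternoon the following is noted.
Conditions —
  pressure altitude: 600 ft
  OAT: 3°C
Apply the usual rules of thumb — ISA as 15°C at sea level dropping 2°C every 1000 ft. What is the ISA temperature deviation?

ISA temperature at 600 ft = 15 − 2 × (600/1000) = 13.8°C.
Deviation = OAT − ISA = 3 − 13.8 = -10.8°C.

ISA-10.8°C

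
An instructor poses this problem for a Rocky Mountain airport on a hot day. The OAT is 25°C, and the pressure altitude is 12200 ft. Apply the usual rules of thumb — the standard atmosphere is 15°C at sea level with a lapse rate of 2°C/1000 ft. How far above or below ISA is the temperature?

ISA+34.4°C

ISA temperature at 12200 ft = 15 − 2 × (12200/1000) = -9.4°C.
Deviation = OAT − ISA = 25 − (-9.4) = +34.4°C.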